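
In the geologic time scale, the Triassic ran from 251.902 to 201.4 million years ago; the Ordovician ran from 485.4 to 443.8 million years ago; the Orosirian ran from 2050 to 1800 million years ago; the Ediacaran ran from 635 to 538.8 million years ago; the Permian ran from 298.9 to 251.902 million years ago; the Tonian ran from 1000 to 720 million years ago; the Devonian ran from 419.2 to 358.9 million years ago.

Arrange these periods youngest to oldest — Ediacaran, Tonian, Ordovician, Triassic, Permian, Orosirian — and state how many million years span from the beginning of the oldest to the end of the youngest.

Triassic → Permian → Ordovician → Ediacaran → Tonian → Orosirian; total span 1848.6 Myr

From the excerpt: Ediacaran 635–538.8; Tonian 1000–720; Ordovician 485.4–443.8; Triassic 251.902–201.4; Permian 298.9–251.902; Orosirian 2050–1800 (Ma).
Larger Ma is earlier, so the oldest is Orosirian and the youngest is Triassic; youngest to oldest: Triassic, Permian, Ordovician, Ediacaran, Tonian, Orosirian.
Oldest start 2050 minus youngest end 201.4 gives 1848.6 Myr overall.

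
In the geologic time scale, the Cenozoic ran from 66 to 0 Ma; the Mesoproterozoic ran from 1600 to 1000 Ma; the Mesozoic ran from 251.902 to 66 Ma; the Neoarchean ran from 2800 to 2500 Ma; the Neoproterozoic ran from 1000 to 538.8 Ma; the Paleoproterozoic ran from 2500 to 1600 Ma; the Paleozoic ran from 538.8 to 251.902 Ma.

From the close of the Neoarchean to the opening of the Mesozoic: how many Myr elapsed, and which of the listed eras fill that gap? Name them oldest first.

End of Neoarchean = 2500 Ma; start of Mesozoic = 251.902 Ma.
Gap = 2500 − 251.902 = 2248.098 Myr.
Eras wholly inside 2500–251.902 Ma: Paleoproterozoic (2500–1600), Mesoproterozoic (1600–1000), Neoproterozoic (1000–538.8), Paleozoic (538.8–251.902).

2248.098 million years; Paleoproterozoic, Mesoproterozoic, Neoproterozoic, Paleozoic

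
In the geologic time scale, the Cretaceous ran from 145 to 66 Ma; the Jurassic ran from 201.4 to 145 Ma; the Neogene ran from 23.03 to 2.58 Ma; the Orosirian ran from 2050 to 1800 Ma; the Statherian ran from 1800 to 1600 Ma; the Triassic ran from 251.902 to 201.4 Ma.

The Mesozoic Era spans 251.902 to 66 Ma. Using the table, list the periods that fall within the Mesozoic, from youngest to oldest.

Cretaceous, Jurassic, Triassic

Periods with both bounds inside 251.902–66 Ma: Cretaceous (145–66), Jurassic (201.4–145), Triassic (251.902–201.4).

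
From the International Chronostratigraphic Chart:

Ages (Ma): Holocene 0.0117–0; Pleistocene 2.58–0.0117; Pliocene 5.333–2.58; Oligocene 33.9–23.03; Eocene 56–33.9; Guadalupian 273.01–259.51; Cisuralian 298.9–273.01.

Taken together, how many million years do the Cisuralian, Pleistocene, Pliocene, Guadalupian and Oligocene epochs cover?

Each duration: Cisuralian = 25.89; Pleistocene = 2.5683; Pliocene = 2.753; Guadalupian = 13.5; Oligocene = 10.87.
Sum: 25.89 + 2.5683 + 2.753 + 13.5 + 10.87 = 55.5813 Myr.

55.5813 million years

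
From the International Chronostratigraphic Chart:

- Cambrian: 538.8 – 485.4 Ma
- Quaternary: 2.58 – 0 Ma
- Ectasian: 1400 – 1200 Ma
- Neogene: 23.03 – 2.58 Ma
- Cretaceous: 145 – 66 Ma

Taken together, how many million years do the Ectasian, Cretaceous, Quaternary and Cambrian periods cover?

334.98 million years

Each duration: Ectasian = 200; Cretaceous = 79; Quaternary = 2.58; Cambrian = 53.4.
Sum: 200 + 79 + 2.58 + 53.4 = 334.98 Myr.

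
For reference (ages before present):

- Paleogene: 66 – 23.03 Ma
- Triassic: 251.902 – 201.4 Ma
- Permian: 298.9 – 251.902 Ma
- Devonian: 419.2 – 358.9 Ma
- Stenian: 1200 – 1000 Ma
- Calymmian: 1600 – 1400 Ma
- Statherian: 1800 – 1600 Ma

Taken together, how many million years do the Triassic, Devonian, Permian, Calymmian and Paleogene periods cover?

400.77 million years

Duration is start − end for each: (251.902 − 201.4) + (419.2 − 358.9) + (298.9 − 251.902) + (1600 − 1400) + (66 − 23.03).
That is 50.502 + 60.3 + 46.998 + 200 + 42.97, which totals 400.77 million years.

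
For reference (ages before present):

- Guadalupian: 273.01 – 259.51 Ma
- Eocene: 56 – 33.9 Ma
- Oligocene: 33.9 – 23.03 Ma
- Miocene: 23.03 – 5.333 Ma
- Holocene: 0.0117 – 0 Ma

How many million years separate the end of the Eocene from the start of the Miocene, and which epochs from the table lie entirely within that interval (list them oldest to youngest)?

10.87 million years; Oligocene

End of Eocene = 33.9 Ma; start of Miocene = 23.03 Ma.
Gap = 33.9 − 23.03 = 10.87 Myr.
Epochs wholly inside 33.9–23.03 Ma: Oligocene (33.9–23.03).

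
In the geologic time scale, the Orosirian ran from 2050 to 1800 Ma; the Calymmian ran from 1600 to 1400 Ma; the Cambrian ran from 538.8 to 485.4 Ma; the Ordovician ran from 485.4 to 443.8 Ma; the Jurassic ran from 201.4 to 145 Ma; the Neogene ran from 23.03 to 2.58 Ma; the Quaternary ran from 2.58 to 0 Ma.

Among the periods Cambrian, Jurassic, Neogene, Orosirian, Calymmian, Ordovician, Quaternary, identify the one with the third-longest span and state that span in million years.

Start − end for each: Cambrian 538.8 − 485.4 = 53.4; Jurassic 201.4 − 145 = 56.4; Neogene 23.03 − 2.58 = 20.45; Orosirian 2050 − 1800 = 250; Calymmian 1600 − 1400 = 200; Ordovician 485.4 − 443.8 = 41.6; Quaternary 2.58 − 0 = 2.58.
Ranking these from longest: Orosirian > Calymmian > Jurassic > Cambrian > Ordovician > Neogene > Quaternary.
Position 3 in that ranking is Jurassic, which lasted 56.4 Myr.

Jurassic, 56.4 million years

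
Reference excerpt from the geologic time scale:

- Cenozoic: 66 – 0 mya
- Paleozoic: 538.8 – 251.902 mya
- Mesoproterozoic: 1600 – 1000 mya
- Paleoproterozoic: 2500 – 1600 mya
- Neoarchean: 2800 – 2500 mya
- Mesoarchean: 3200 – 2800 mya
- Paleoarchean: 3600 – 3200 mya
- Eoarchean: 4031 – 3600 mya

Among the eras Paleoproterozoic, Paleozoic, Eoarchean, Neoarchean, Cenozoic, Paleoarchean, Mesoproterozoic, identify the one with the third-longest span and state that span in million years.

Eoarchean, 431 million years

Durations: Paleoproterozoic 900; Paleozoic 286.898; Eoarchean 431; Neoarchean 300; Cenozoic 66; Paleoarchean 400; Mesoproterozoic 600 Myr.
Sorted longest-first: Paleoproterozoic (900), Mesoproterozoic (600), Eoarchean (431), Paleoarchean (400), Neoarchean (300), Paleozoic (286.898), Cenozoic (66).
The third longest is Eoarchean at 431 Myr.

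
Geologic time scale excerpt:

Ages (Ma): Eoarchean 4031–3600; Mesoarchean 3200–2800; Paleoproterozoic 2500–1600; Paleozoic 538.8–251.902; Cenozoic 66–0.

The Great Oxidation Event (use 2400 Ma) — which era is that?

2400 Ma lies between 2500 and 1600 Ma, so it falls in the Paleoproterozoic.

Paleoproterozoic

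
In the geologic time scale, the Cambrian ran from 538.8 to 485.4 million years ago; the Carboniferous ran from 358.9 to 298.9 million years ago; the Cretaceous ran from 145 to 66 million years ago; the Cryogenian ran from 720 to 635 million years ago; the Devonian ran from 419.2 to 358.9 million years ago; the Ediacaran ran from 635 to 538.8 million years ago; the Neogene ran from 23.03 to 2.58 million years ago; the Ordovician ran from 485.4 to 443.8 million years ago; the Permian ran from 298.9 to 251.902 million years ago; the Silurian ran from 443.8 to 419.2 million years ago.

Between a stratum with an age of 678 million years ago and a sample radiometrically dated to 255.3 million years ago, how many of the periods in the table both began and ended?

678 Ma sits inside the Cryogenian (720–635) and 255.3 Ma inside the Permian (298.9–251.902); neither of those is wholly between the two dates.
The listed periods lying completely between them are Ediacaran, Cambrian, Ordovician, Silurian, Devonian, Carboniferous — 6 in all.

6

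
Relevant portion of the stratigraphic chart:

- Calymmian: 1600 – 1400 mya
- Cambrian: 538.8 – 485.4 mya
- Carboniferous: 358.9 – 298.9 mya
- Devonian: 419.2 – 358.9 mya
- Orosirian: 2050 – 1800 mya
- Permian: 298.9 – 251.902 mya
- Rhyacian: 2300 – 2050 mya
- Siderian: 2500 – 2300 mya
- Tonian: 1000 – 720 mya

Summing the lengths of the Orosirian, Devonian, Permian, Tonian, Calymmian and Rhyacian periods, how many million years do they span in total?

Duration is start − end for each: (2050 − 1800) + (419.2 − 358.9) + (298.9 − 251.902) + (1000 − 720) + (1600 − 1400) + (2300 − 2050).
That is 250 + 60.3 + 46.998 + 280 + 200 + 250, which totals 1087.298 million years.

1087.298 million years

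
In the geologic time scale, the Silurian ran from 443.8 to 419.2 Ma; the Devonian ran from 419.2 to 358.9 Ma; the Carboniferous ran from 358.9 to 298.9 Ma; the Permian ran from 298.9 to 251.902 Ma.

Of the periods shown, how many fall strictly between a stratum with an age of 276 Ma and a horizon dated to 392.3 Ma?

1

392.3 Ma sits inside the Devonian (419.2–358.9) and 276 Ma inside the Permian (298.9–251.902); neither of those is wholly between the two dates.
The listed periods lying completely between them are Carboniferous — 1 in all.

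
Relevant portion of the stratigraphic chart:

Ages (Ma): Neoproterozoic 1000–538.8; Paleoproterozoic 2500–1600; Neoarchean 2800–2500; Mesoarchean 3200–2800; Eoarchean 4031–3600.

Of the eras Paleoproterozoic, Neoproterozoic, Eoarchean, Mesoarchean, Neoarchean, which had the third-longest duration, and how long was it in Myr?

Start − end for each: Paleoproterozoic 2500 − 1600 = 900; Neoproterozoic 1000 − 538.8 = 461.2; Eoarchean 4031 − 3600 = 431; Mesoarchean 3200 − 2800 = 400; Neoarchean 2800 − 2500 = 300.
Ranking these from longest: Paleoproterozoic > Neoproterozoic > Eoarchean > Mesoarchean > Neoarchean.
Position 3 in that ranking is Eoarchean, which lasted 431 Myr.

Eoarchean, 431 million years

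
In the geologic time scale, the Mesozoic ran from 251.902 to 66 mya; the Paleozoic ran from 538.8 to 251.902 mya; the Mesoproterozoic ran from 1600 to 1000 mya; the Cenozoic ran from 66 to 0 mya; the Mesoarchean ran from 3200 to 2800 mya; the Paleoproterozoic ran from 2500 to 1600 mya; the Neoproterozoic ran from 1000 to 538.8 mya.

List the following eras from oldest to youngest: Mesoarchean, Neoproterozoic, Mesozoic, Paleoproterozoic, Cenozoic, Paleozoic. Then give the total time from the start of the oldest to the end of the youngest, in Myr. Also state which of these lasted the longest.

From the excerpt: Mesoarchean 3200–2800; Neoproterozoic 1000–538.8; Mesozoic 251.902–66; Paleoproterozoic 2500–1600; Cenozoic 66–0; Paleozoic 538.8–251.902 (Ma).
Larger Ma is earlier, so the oldest is Mesoarchean and the youngest is Cenozoic; oldest to youngest: Mesoarchean, Paleoproterozoic, Neoproterozoic, Paleozoic, Mesozoic, Cenozoic.
Oldest start 3200 minus youngest end 0 gives 3200 Myr overall.
Individual lengths (start − end): Mesozoic 185.902; Paleoproterozoic 900; Cenozoic 66; Mesoarchean 400; Neoproterozoic 461.2; Paleozoic 286.898. The largest is Paleoproterozoic at 900 Myr.

Mesoarchean → Paleoproterozoic → Neoproterozoic → Paleozoic → Mesozoic → Cenozoic; total span 3200 Myr; longest is Paleoproterozoic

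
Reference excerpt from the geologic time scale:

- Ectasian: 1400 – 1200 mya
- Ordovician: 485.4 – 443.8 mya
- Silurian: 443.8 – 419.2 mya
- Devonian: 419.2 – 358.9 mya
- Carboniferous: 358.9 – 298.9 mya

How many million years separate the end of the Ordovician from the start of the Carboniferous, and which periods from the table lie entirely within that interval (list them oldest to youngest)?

84.9 million years; Silurian, Devonian

The Ordovician closes at 443.8 Ma and the Carboniferous opens at 358.9 Ma, so the interval is 443.8 − 358.9 = 84.9 Myr.
A period fits inside if it starts at or after 443.8 Ma and ends at or before 358.9 Ma; oldest first that gives Silurian, Devonian.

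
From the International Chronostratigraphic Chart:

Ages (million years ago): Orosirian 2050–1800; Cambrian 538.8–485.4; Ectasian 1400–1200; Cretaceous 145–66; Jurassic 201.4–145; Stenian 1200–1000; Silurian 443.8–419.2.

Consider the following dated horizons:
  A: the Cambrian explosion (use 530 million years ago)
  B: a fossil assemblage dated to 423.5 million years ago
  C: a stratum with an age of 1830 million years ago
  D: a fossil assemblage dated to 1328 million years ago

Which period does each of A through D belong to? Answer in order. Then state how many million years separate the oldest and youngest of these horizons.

A — Cambrian; B — Silurian; C — Orosirian; D — Ectasian; span 1406.5 million years

Match each age against the start–end ranges in the excerpt: A = 530 Ma → Cambrian (538.8–485.4); B = 423.5 Ma → Silurian (443.8–419.2); C = 1830 Ma → Orosirian (2050–1800); D = 1328 Ma → Ectasian (1400–1200).
The largest age is 1830 Ma and the smallest is 423.5 Ma; their difference is 1406.5 Myr.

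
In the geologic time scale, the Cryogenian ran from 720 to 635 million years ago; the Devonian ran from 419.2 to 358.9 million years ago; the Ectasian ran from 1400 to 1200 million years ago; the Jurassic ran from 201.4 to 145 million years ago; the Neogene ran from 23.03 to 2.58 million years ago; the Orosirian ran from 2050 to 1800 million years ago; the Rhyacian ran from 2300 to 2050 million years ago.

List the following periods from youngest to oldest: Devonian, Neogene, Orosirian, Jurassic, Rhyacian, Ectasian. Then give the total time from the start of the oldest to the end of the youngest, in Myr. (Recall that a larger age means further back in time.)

Neogene → Jurassic → Devonian → Ectasian → Orosirian → Rhyacian; total span 2297.42 Myr

From the excerpt: Devonian 419.2–358.9; Neogene 23.03–2.58; Orosirian 2050–1800; Jurassic 201.4–145; Rhyacian 2300–2050; Ectasian 1400–1200 (Ma).
Larger Ma is earlier, so the oldest is Rhyacian and the youngest is Neogene; youngest to oldest: Neogene, Jurassic, Devonian, Ectasian, Orosirian, Rhyacian.
Oldest start 2300 minus youngest end 2.58 gives 2297.42 Myr overall.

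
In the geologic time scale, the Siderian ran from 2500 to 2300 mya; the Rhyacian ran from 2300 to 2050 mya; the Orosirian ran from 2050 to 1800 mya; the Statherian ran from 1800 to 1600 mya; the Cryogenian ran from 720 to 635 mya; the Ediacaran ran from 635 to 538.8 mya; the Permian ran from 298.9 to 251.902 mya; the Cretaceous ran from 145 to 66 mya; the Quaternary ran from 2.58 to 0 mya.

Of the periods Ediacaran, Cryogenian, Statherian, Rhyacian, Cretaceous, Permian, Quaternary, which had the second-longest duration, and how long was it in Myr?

Durations: Ediacaran 96.2; Cryogenian 85; Statherian 200; Rhyacian 250; Cretaceous 79; Permian 46.998; Quaternary 2.58 Myr.
Sorted longest-first: Rhyacian (250), Statherian (200), Ediacaran (96.2), Cryogenian (85), Cretaceous (79), Permian (46.998), Quaternary (2.58).
The second longest is Statherian at 200 Myr.

Statherian, 200 million years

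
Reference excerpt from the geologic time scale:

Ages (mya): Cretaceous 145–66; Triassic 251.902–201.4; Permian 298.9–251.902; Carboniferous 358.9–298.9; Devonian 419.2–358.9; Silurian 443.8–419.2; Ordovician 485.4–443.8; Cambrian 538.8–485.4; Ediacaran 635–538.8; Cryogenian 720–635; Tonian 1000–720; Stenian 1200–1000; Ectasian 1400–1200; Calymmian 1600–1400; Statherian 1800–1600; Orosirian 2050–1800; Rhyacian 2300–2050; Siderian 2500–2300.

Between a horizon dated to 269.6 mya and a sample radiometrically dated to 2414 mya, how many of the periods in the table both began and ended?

14

The older date is 2414 Ma and the younger is 269.6 Ma.
Periods with start < 2414 and end > 269.6 Ma: Rhyacian (2300–2050), Orosirian (2050–1800), Statherian (1800–1600), Calymmian (1600–1400), Ectasian (1400–1200), Stenian (1200–1000), Tonian (1000–720), Cryogenian (720–635), Ediacaran (635–538.8), Cambrian (538.8–485.4), Ordovician (485.4–443.8), Silurian (443.8–419.2), Devonian (419.2–358.9), Carboniferous (358.9–298.9).
That is 14 complete periods.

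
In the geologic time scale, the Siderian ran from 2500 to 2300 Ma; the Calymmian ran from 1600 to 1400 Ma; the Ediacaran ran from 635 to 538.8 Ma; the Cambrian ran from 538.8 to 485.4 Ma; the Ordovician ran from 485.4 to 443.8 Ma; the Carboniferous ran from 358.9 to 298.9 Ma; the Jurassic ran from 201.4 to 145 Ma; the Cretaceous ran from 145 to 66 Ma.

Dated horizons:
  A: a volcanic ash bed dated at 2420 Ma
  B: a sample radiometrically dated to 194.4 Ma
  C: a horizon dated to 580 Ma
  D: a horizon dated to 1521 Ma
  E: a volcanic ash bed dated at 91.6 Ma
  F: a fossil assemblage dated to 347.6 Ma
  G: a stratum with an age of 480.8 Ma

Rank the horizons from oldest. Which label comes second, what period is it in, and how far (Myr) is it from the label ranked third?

Sorted oldest-first by Ma: A (2420), D (1521), C (580), G (480.8), F (347.6), B (194.4), E (91.6).
The second oldest is D at 1521 Ma, which lies in 1600–1400 Ma: the Calymmian.
The third oldest is C at 580 Ma; separation = |1521 − 580| = 941 Myr.

D, in the Calymmian; 941 million years to C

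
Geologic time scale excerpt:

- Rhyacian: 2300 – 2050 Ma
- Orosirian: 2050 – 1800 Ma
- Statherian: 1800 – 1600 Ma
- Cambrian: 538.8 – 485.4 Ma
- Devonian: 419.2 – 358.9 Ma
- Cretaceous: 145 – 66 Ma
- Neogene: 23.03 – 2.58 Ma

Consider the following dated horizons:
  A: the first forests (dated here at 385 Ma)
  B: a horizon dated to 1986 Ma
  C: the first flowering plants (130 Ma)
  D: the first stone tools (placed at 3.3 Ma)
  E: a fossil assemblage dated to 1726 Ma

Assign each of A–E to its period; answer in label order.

A — Devonian; B — Orosirian; C — Cretaceous; D — Neogene; E — Statherian

Match each age against the start–end ranges in the excerpt: A = 385 Ma → Devonian (419.2–358.9); B = 1986 Ma → Orosirian (2050–1800); C = 130 Ma → Cretaceous (145–66); D = 3.3 Ma → Neogene (23.03–2.58); E = 1726 Ma → Statherian (1800–1600).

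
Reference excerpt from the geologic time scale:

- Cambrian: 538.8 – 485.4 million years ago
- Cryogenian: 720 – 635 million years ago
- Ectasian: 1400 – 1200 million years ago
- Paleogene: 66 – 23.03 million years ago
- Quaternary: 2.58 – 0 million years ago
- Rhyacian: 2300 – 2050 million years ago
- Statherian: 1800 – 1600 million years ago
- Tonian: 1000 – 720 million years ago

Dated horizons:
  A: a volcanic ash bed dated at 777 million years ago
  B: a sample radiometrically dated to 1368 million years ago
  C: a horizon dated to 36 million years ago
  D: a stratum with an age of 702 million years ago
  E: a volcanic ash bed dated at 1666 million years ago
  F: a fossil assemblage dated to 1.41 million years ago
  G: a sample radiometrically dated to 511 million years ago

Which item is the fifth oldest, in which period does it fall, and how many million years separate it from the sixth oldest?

Sorted oldest-first by Ma: E (1666), B (1368), A (777), D (702), G (511), C (36), F (1.41).
The fifth oldest is G at 511 Ma, which lies in 538.8–485.4 Ma: the Cambrian.
The sixth oldest is C at 36 Ma; separation = |511 − 36| = 475 Myr.

G, in the Cambrian; 475 million years to C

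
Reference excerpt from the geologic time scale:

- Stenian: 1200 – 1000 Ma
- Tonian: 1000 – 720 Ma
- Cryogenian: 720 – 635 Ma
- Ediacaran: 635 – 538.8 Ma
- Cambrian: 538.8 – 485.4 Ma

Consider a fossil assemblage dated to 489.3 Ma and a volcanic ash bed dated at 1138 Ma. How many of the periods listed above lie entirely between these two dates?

The older date is 1138 Ma and the younger is 489.3 Ma.
Periods with start < 1138 and end > 489.3 Ma: Tonian (1000–720), Cryogenian (720–635), Ediacaran (635–538.8).
That is 3 complete periods.

3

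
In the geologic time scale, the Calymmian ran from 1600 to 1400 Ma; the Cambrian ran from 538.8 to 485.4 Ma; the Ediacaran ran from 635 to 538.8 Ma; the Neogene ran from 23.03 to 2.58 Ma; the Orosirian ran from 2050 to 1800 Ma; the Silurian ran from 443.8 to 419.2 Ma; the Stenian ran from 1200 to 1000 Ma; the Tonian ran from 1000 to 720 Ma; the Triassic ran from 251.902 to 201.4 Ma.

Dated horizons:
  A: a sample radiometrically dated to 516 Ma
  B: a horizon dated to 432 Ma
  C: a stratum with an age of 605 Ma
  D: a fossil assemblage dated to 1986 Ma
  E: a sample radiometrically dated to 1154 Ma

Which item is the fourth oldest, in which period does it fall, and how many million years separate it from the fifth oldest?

Larger Ma means older, so oldest first: D 1986 > E 1154 > C 605 > A 516 > B 432.
Counting 4 along gives A (516 Ma); the excerpt puts that inside the Cambrian, 538.8–485.4 Ma.
Next in line is B (432 Ma), and 516 − 432 = 84 Myr.

A, in the Cambrian; 84 million years to B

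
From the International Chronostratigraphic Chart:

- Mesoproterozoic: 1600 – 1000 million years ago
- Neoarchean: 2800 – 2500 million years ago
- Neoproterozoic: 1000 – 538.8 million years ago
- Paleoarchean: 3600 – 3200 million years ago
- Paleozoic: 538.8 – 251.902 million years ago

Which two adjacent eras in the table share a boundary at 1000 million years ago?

Mesoproterozoic and Neoproterozoic

The Mesoproterozoic ends at 1000 million years ago and the Neoproterozoic begins at 1000 million years ago, so they share that boundary.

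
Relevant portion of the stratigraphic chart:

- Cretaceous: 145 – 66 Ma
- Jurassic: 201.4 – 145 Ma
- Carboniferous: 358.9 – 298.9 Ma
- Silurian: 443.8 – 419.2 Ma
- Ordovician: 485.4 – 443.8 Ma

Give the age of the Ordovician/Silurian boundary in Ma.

The Ordovician ends and the Silurian begins at 443.8 Ma.

443.8 Ma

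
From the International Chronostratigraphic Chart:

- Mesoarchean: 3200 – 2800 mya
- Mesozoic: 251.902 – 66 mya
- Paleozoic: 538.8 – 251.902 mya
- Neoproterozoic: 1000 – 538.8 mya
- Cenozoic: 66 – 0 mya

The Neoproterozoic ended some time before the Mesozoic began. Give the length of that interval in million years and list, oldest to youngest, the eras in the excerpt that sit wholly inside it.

End of Neoproterozoic = 538.8 Ma; start of Mesozoic = 251.902 Ma.
Gap = 538.8 − 251.902 = 286.898 Myr.
Eras wholly inside 538.8–251.902 Ma: Paleozoic (538.8–251.902).

286.898 million years; Paleozoic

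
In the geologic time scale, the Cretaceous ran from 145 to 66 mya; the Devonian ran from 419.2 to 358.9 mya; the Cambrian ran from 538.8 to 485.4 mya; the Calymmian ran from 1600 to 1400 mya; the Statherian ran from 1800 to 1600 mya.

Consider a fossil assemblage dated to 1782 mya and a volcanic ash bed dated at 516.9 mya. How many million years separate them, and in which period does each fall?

1265.1 million years apart; the first in the Statherian, the second in the Cambrian

Elapsed time: 1782 − 516.9 = 1265.1 Myr.
1782 Ma lies within 1800–1600 Ma: Statherian.
516.9 Ma lies within 538.8–485.4 Ma: Cambrian.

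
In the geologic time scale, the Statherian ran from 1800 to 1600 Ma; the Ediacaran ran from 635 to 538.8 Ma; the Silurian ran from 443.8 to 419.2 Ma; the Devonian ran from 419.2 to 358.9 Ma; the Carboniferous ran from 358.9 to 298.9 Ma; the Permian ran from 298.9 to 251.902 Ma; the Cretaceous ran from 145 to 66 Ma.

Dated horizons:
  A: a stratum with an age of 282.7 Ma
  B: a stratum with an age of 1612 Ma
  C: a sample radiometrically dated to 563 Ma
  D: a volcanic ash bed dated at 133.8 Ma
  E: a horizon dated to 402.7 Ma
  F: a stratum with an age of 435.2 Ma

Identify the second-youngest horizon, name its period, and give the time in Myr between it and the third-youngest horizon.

Smaller Ma means younger, so youngest first: D 133.8 < A 282.7 < E 402.7 < F 435.2 < C 563 < B 1612.
Counting 2 along gives A (282.7 Ma); the excerpt puts that inside the Permian, 298.9–251.902 Ma.
Next in line is E (402.7 Ma), and 402.7 − 282.7 = 120 Myr.

A, in the Permian; 120 million years to E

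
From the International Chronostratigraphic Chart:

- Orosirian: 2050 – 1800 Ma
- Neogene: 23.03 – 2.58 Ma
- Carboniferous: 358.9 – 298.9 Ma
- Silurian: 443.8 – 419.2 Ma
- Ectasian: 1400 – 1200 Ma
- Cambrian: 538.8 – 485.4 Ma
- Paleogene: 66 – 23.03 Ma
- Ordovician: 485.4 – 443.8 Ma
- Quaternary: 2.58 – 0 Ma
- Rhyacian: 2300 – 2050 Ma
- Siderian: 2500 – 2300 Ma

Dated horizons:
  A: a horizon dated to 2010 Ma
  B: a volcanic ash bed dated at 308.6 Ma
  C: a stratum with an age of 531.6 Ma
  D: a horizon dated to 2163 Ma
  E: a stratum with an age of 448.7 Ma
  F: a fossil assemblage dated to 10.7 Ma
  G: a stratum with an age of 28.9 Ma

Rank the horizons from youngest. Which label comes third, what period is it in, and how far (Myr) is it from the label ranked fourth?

B, in the Carboniferous; 140.1 million years to E

Smaller Ma means younger, so youngest first: F 10.7 < G 28.9 < B 308.6 < E 448.7 < C 531.6 < A 2010 < D 2163.
Counting 3 along gives B (308.6 Ma); the excerpt puts that inside the Carboniferous, 358.9–298.9 Ma.
Next in line is E (448.7 Ma), and 448.7 − 308.6 = 140.1 Myr.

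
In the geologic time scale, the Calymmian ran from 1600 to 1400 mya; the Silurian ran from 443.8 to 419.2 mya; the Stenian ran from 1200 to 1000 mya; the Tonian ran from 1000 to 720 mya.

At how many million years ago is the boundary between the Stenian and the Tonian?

1000 mya

The Stenian ends and the Tonian begins at 1000 mya.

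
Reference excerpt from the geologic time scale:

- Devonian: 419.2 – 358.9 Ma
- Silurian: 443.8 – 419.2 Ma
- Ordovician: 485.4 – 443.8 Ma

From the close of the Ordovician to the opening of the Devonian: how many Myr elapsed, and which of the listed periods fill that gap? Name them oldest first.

End of Ordovician = 443.8 Ma; start of Devonian = 419.2 Ma.
Gap = 443.8 − 419.2 = 24.6 Myr.
Periods wholly inside 443.8–419.2 Ma: Silurian (443.8–419.2).

24.6 million years; Silurian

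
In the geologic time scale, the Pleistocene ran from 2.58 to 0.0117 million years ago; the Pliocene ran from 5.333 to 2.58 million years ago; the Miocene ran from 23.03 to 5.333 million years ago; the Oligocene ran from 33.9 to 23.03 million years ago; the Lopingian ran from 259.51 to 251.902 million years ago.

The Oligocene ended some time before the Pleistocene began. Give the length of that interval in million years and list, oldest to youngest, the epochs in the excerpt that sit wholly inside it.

20.45 million years; Miocene, Pliocene

The Oligocene closes at 23.03 Ma and the Pleistocene opens at 2.58 Ma, so the interval is 23.03 − 2.58 = 20.45 Myr.
An epoch fits inside if it starts at or after 23.03 Ma and ends at or before 2.58 Ma; oldest first that gives Miocene, Pliocene.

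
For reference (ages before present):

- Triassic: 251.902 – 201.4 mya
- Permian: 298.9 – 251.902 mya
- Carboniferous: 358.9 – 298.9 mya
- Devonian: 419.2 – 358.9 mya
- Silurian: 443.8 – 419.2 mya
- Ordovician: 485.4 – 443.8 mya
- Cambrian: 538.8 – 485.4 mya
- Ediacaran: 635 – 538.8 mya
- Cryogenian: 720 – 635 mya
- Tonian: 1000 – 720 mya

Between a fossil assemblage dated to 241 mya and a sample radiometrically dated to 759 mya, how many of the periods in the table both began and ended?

8

759 Ma sits inside the Tonian (1000–720) and 241 Ma inside the Triassic (251.902–201.4); neither of those is wholly between the two dates.
The listed periods lying completely between them are Cryogenian, Ediacaran, Cambrian, Ordovician, Silurian, Devonian, Carboniferous, Permian — 8 in all.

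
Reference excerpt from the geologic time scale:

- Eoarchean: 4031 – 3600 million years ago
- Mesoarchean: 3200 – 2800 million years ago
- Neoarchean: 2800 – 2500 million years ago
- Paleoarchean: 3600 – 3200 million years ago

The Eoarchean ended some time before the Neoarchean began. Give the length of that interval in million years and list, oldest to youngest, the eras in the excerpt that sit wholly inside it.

800 million years; Paleoarchean, Mesoarchean

End of Eoarchean = 3600 Ma; start of Neoarchean = 2800 Ma.
Gap = 3600 − 2800 = 800 Myr.
Eras wholly inside 3600–2800 Ma: Paleoarchean (3600–3200), Mesoarchean (3200–2800).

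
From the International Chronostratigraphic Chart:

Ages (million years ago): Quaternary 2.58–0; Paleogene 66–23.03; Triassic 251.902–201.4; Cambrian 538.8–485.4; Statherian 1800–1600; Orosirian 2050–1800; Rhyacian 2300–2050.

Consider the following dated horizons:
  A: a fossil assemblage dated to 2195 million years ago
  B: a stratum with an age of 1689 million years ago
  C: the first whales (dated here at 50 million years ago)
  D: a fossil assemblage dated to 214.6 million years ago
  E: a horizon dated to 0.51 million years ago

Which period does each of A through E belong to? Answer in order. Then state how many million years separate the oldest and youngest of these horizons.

Match each age against the start–end ranges in the excerpt: A = 2195 Ma → Rhyacian (2300–2050); B = 1689 Ma → Statherian (1800–1600); C = 50 Ma → Paleogene (66–23.03); D = 214.6 Ma → Triassic (251.902–201.4); E = 0.51 Ma → Quaternary (2.58–0).
The largest age is 2195 Ma and the smallest is 0.51 Ma; their difference is 2194.49 Myr.

A — Rhyacian; B — Statherian; C — Paleogene; D — Triassic; E — Quaternary; span 2194.49 million years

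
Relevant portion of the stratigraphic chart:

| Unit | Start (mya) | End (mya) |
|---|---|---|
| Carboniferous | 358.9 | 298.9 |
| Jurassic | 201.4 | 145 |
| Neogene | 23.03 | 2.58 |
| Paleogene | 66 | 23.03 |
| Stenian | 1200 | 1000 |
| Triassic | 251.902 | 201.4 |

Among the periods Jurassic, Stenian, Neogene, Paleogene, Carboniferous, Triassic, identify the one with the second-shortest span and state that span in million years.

Start − end for each: Jurassic 201.4 − 145 = 56.4; Stenian 1200 − 1000 = 200; Neogene 23.03 − 2.58 = 20.45; Paleogene 66 − 23.03 = 42.97; Carboniferous 358.9 − 298.9 = 60; Triassic 251.902 − 201.4 = 50.502.
Ranking these from shortest: Neogene < Paleogene < Triassic < Jurassic < Carboniferous < Stenian.
Position 2 in that ranking is Paleogene, which lasted 42.97 Myr.

Paleogene, 42.97 million years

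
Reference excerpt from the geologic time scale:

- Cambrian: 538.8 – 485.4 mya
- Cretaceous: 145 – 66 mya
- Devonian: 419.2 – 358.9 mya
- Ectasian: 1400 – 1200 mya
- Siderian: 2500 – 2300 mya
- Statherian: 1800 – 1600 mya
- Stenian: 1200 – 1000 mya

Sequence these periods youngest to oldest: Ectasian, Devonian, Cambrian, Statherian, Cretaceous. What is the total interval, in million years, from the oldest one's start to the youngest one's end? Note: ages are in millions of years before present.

Cretaceous → Devonian → Cambrian → Ectasian → Statherian; total span 1734 Myr

From the excerpt: Ectasian 1400–1200; Devonian 419.2–358.9; Cambrian 538.8–485.4; Statherian 1800–1600; Cretaceous 145–66 (Ma).
Larger Ma is earlier, so the oldest is Statherian and the youngest is Cretaceous; youngest to oldest: Cretaceous, Devonian, Cambrian, Ectasian, Statherian.
Oldest start 1800 minus youngest end 66 gives 1734 Myr overall.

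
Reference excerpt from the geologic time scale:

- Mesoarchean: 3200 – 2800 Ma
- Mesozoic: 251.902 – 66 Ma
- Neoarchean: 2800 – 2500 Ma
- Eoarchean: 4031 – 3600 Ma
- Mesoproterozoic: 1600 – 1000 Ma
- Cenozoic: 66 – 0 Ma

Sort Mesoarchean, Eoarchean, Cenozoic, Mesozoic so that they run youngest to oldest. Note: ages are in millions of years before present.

Sorting by start age (ascending Ma, since larger Ma = older): Cenozoic began 66, Mesozoic began 251.902, Mesoarchean began 3200, Eoarchean began 4031.

Cenozoic, Mesozoic, Mesoarchean, Eoarchean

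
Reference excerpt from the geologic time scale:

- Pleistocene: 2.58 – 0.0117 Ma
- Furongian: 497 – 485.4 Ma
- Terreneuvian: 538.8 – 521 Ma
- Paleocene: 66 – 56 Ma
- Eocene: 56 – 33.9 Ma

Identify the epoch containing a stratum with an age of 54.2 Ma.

Eocene

54.2 Ma lies between 56 and 33.9 Ma, so it falls in the Eocene.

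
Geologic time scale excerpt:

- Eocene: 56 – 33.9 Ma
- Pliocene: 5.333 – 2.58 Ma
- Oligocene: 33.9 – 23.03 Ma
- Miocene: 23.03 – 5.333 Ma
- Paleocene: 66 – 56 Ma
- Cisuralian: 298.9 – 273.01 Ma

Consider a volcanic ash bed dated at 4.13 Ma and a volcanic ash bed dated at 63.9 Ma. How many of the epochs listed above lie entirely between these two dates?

63.9 Ma sits inside the Paleocene (66–56) and 4.13 Ma inside the Pliocene (5.333–2.58); neither of those is wholly between the two dates.
The listed epochs lying completely between them are Eocene, Oligocene, Miocene — 3 in all.

3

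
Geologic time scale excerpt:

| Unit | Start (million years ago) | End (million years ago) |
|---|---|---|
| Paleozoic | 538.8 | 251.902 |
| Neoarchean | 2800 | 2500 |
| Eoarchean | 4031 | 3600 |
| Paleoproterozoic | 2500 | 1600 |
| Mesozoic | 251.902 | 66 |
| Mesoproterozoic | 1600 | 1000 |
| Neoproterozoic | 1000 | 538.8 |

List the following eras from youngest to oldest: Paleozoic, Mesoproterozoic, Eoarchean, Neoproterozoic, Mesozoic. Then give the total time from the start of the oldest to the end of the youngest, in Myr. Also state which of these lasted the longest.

Mesozoic, Paleozoic, Neoproterozoic, Mesoproterozoic, Eoarchean; total span 3965 Myr; longest is Mesoproterozoic

From the excerpt: Paleozoic 538.8–251.902; Mesoproterozoic 1600–1000; Eoarchean 4031–3600; Neoproterozoic 1000–538.8; Mesozoic 251.902–66 (Ma).
Larger Ma is earlier, so the oldest is Eoarchean and the youngest is Mesozoic; youngest to oldest: Mesozoic, Paleozoic, Neoproterozoic, Mesoproterozoic, Eoarchean.
Oldest start 4031 minus youngest end 66 gives 3965 Myr overall.
Individual lengths (start − end): Eoarchean 431; Mesoproterozoic 600; Neoproterozoic 461.2; Paleozoic 286.898; Mesozoic 185.902. The largest is Mesoproterozoic at 600 Myr.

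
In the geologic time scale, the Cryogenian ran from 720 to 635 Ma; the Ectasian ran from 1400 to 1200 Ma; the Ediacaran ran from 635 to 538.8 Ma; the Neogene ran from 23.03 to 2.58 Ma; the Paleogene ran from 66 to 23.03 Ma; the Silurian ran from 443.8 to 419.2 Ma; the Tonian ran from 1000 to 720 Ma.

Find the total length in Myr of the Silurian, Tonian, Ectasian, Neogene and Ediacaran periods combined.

621.25 million years

Duration is start − end for each: (443.8 − 419.2) + (1000 − 720) + (1400 − 1200) + (23.03 − 2.58) + (635 − 538.8).
That is 24.6 + 280 + 200 + 20.45 + 96.2, which totals 621.25 million years.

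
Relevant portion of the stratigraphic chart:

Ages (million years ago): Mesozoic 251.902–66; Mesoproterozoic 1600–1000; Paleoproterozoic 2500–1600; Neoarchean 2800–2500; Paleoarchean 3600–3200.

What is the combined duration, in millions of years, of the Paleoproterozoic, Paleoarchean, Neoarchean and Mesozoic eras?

1785.902 million years

Duration is start − end for each: (2500 − 1600) + (3600 − 3200) + (2800 − 2500) + (251.902 − 66).
That is 900 + 400 + 300 + 185.902, which totals 1785.902 million years.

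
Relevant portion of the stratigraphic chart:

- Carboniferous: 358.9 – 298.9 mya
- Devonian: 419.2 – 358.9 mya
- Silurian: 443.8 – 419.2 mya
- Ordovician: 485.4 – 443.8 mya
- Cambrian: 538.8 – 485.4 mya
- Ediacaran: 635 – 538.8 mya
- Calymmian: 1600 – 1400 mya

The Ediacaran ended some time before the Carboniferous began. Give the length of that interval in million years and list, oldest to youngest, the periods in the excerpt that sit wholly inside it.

179.9 million years; Cambrian, Ordovician, Silurian, Devonian

End of Ediacaran = 538.8 Ma; start of Carboniferous = 358.9 Ma.
Gap = 538.8 − 358.9 = 179.9 Myr.
Periods wholly inside 538.8–358.9 Ma: Cambrian (538.8–485.4), Ordovician (485.4–443.8), Silurian (443.8–419.2), Devonian (419.2–358.9).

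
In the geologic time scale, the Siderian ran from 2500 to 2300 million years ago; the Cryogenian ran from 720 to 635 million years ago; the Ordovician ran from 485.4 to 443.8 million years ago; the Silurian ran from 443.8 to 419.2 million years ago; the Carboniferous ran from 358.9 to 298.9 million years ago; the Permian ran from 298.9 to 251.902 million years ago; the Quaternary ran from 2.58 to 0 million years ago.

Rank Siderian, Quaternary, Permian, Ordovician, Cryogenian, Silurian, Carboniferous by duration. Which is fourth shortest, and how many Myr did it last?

Durations: Siderian 200; Quaternary 2.58; Permian 46.998; Ordovician 41.6; Cryogenian 85; Silurian 24.6; Carboniferous 60 Myr.
Sorted shortest-first: Quaternary (2.58), Silurian (24.6), Ordovician (41.6), Permian (46.998), Carboniferous (60), Cryogenian (85), Siderian (200).
The fourth shortest is Permian at 46.998 Myr.

Permian, 46.998 million years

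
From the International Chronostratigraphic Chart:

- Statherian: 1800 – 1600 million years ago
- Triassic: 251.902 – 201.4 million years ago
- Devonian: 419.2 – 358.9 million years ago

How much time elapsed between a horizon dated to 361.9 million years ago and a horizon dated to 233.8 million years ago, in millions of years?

128.1 million years

361.9 − 233.8 = 128.1 million years.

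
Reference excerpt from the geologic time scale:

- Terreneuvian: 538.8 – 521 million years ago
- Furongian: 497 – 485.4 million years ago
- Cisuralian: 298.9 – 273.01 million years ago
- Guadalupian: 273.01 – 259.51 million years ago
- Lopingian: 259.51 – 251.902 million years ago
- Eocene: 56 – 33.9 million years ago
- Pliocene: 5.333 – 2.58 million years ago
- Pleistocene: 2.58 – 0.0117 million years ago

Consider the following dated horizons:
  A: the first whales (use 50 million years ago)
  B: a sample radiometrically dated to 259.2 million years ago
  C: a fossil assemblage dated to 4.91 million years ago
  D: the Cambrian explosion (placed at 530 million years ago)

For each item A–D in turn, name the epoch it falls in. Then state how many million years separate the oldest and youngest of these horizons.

A: 50 Ma lies in 56–33.9 Ma, so Eocene.
B: 259.2 Ma lies in 259.51–251.902 Ma, so Lopingian.
C: 4.91 Ma lies in 5.333–2.58 Ma, so Pliocene.
D: 530 Ma lies in 538.8–521 Ma, so Terreneuvian.
Oldest = 530 Ma, youngest = 4.91 Ma → span 525.09 Myr.

A — Eocene; B — Lopingian; C — Pliocene; D — Terreneuvian; span 525.09 million years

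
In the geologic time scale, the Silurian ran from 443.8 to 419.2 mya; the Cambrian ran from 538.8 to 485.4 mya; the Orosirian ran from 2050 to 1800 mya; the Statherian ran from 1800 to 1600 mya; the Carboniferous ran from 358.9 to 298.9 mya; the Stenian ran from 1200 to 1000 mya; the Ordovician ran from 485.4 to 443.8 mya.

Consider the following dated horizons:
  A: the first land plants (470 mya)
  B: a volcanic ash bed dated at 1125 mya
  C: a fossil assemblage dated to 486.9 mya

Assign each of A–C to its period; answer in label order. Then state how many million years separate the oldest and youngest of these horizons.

A: 470 Ma lies in 485.4–443.8 Ma, so Ordovician.
B: 1125 Ma lies in 1200–1000 Ma, so Stenian.
C: 486.9 Ma lies in 538.8–485.4 Ma, so Cambrian.
Oldest = 1125 Ma, youngest = 470 Ma → span 655 Myr.

A — Ordovician; B — Stenian; C — Cambrian; span 655 million years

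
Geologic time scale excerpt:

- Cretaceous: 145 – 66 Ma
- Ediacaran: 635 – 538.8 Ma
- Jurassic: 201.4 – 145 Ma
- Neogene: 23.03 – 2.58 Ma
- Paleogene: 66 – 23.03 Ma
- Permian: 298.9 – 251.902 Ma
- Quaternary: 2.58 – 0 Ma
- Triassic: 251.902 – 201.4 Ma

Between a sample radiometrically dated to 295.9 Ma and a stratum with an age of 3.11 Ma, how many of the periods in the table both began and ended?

The older date is 295.9 Ma and the younger is 3.11 Ma.
Periods with start < 295.9 and end > 3.11 Ma: Triassic (251.902–201.4), Jurassic (201.4–145), Cretaceous (145–66), Paleogene (66–23.03).
That is 4 complete periods.

4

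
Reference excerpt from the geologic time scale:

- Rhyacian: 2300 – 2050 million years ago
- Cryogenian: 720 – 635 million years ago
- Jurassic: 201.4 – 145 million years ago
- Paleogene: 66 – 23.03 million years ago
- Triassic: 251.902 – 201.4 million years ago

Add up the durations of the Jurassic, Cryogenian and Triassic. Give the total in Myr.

191.902 million years

Duration is start − end for each: (201.4 − 145) + (720 − 635) + (251.902 − 201.4).
That is 56.4 + 85 + 50.502, which totals 191.902 million years.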